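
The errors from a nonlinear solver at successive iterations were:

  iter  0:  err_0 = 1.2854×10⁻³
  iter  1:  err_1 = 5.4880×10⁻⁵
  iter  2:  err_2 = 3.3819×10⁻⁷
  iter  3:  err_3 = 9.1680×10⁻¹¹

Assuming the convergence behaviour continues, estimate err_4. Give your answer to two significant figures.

First estimate the order: p ≈ ln(err_3/err_2) / ln(err_2/err_1) = ln(9.1680×10⁻¹¹/3.3819×10⁻⁷)/ln(3.3819×10⁻⁷/5.4880×10⁻⁵) = ln(0.00027109)/ln(0.00616235) ≈ 1.6138.
Then err_4 ≈ err_3·(err_3/err_2)^p = 9.1680×10⁻¹¹·(0.00027109)^1.6138 = 9.1680×10⁻¹¹·1.75291e-06 ≈ 1.607e-16.

1.6e-16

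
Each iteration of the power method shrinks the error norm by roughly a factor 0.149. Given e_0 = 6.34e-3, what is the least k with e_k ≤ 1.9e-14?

14

After k steps, e_k ≈ 6.34e-3·0.149^k.
Need 0.149^k ≤ 1.9e-14/6.34e-3 = 2.99685e-12.
k ≥ ln(2.99685e-12)/ln(0.149) = -26.5335/-1.90381 = 13.937.
Smallest integer k = 14.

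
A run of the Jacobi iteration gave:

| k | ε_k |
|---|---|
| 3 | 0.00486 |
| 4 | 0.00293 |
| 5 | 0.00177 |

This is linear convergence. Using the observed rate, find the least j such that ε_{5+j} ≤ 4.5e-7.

17

Rate ρ ≈ ε_5/ε_4 = 0.00177/0.00293 = 0.6041.
After j more steps, ε_{5+j} ≈ 0.00177·ρ^j; need ρ^j ≤ 4.5e-7/0.00177 = 0.000254237.
j ≥ ln(0.000254237)/ln(0.6041) = -8.2772/-0.50402 = 16.422.
So 17 more iterations are needed.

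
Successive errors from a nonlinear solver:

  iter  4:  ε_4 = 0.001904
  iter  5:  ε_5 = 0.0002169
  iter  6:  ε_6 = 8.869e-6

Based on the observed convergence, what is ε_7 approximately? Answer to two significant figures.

8.0e-8

First estimate the order: p ≈ ln(ε_6/ε_5) / ln(ε_5/ε_4) = ln(8.869e-6/0.0002169)/ln(0.0002169/0.001904) = ln(0.0408898)/ln(0.113918) ≈ 1.4717.
Then ε_7 ≈ ε_6·(ε_6/ε_5)^p = 8.869e-6·(0.0408898)^1.4717 = 8.869e-6·0.00905136 ≈ 8.028e-08.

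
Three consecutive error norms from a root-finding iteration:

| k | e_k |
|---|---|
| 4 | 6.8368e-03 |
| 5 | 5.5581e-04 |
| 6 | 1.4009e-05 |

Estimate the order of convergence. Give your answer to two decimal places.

p ≈ ln(e_6/e_5) / ln(e_5/e_4)
  = ln(1.4009e-05/5.5581e-04) / ln(5.5581e-04/6.8368e-03)
  = ln(0.0252047) / ln(0.0812968)
  = -3.68072 / -2.50965 ≈ 1.46663

1.47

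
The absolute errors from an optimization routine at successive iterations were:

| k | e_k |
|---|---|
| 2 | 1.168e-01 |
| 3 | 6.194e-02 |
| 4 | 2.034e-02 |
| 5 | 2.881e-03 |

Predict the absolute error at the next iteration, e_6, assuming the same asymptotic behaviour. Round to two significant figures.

9.3e-5

First estimate the order: p ≈ ln(e_5/e_4) / ln(e_4/e_3) = ln(2.881e-03/2.034e-02)/ln(2.034e-02/6.194e-02) = ln(0.141642)/ln(0.328382) ≈ 1.7551.
Then e_6 ≈ e_5·(e_5/e_4)^p = 2.881e-03·(0.141642)^1.7551 = 2.881e-03·0.0323785 ≈ 9.328e-05.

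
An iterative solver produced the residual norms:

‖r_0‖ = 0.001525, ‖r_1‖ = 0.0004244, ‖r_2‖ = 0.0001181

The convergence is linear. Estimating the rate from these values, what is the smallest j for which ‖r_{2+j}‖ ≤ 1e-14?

Rate ρ ≈ ‖r_2‖/‖r_1‖ = 0.0001181/0.0004244 = 0.2783.
After j more steps, ‖r_{2+j}‖ ≈ 0.0001181·ρ^j; need ρ^j ≤ 1e-14/0.0001181 = 8.4674e-11.
j ≥ ln(8.4674e-11)/ln(0.2783) = -23.1922/-1.27906 = 18.132.
So 19 more iterations are needed.

19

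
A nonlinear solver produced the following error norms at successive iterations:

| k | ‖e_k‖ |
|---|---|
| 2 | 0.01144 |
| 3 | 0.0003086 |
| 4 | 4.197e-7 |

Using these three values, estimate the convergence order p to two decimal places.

p ≈ ln(‖e_4‖/‖e_3‖) / ln(‖e_3‖/‖e_2‖)
  = ln(4.197e-7/0.0003086) / ln(0.0003086/0.01144)
  = ln(0.00136001) / ln(0.0269755)
  = -6.60026 / -3.61283 ≈ 1.82689

1.83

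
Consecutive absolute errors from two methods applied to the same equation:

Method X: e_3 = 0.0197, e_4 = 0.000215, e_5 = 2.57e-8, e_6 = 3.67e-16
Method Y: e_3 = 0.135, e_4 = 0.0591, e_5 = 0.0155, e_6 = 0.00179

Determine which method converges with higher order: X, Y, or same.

Method X: p ≈ ln(3.67e-16/2.57e-8)/ln(2.57e-8/0.000215) ≈ 2.00.
Method Y: p ≈ ln(0.00179/0.0155)/ln(0.0155/0.0591) ≈ 1.61.
Method X has the higher order (≈2.0 vs ≈1.6).

X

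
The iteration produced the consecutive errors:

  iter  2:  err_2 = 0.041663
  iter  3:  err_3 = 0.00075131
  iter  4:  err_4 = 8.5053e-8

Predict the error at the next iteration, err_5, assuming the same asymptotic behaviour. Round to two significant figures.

First estimate the order: p ≈ ln(err_4/err_3) / ln(err_3/err_2) = ln(8.5053e-8/0.00075131)/ln(0.00075131/0.041663) = ln(0.000113206)/ln(0.018033) ≈ 2.2628.
Then err_5 ≈ err_4·(err_4/err_3)^p = 8.5053e-8·(0.000113206)^2.2628 = 8.5053e-8·1.17678e-09 ≈ 1.001e-16.

1.0e-16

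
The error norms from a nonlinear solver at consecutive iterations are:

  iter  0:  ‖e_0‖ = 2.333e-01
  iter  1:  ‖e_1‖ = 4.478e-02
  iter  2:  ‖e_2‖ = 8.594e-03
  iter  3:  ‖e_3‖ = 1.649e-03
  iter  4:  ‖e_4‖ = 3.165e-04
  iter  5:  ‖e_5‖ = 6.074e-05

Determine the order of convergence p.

Consecutive ratios: ‖e_5‖/‖e_4‖ = 6.074e-05/3.165e-04 = 0.191912, ‖e_4‖/‖e_3‖ = 3.165e-04/1.649e-03 = 0.191935.
p ≈ ln(0.191912)/ln(0.191935) = -1.6507/-1.6506 ≈ 1.00.
So the convergence is linear (order 1).

1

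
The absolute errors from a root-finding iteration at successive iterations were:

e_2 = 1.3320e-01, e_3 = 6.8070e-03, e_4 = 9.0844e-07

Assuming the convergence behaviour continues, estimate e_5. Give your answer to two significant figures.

2.2e-18

First estimate the order: p ≈ ln(e_4/e_3) / ln(e_3/e_2) = ln(9.0844e-07/6.8070e-03)/ln(6.8070e-03/1.3320e-01) = ln(0.000133457)/ln(0.0511036) ≈ 3.0000.
Then e_5 ≈ e_4·(e_4/e_3)^p = 9.0844e-07·(0.000133457)^3.0000 = 9.0844e-07·2.37697e-12 ≈ 2.159e-18.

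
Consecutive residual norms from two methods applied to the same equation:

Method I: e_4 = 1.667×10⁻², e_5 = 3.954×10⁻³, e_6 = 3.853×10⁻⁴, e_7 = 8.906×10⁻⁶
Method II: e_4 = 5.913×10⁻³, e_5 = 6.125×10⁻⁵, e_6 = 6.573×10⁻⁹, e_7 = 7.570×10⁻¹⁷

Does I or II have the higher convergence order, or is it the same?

II

Method I: p ≈ ln(8.906×10⁻⁶/3.853×10⁻⁴)/ln(3.853×10⁻⁴/3.954×10⁻³) ≈ 1.62.
Method II: p ≈ ln(7.570×10⁻¹⁷/6.573×10⁻⁹)/ln(6.573×10⁻⁹/6.125×10⁻⁵) ≈ 2.00.
Method II has the higher order (≈2.0 vs ≈1.6).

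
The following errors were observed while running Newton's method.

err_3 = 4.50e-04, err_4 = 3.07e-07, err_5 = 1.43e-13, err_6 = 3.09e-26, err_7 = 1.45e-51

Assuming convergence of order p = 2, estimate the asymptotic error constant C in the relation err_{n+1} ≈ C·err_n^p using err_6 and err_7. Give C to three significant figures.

1.52

C ≈ err_7 / err_6^2
  = 1.45e-51 / (3.09e-26)^2
  = 1.45e-51 / 9.5481e-52 ≈ 1.5186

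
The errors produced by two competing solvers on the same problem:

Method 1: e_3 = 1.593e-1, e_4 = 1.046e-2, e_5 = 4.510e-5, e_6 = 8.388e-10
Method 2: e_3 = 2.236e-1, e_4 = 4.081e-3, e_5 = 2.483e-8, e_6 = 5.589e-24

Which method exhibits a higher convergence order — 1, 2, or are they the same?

Method 1: p ≈ ln(8.388e-10/4.510e-5)/ln(4.510e-5/1.046e-2) ≈ 2.00.
Method 2: p ≈ ln(5.589e-24/2.483e-8)/ln(2.483e-8/4.081e-3) ≈ 3.00.
Method 2 has the higher order (≈3.0 vs ≈2.0).

2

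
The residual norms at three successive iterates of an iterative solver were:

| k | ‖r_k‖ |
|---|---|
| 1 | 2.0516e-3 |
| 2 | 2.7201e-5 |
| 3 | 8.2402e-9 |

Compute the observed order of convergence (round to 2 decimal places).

p ≈ ln(‖r_3‖/‖r_2‖) / ln(‖r_2‖/‖r_1‖)
  = ln(8.2402e-9/2.7201e-5) / ln(2.7201e-5/2.0516e-3)
  = ln(0.000302937) / ln(0.0132584)
  = -8.10199 / -4.32312 ≈ 1.87411

1.87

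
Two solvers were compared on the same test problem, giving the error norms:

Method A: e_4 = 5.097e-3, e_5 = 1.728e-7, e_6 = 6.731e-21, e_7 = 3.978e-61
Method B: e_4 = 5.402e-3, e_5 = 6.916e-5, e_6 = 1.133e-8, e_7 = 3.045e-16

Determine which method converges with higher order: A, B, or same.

A

Method A: p ≈ ln(3.978e-61/6.731e-21)/ln(6.731e-21/1.728e-7) ≈ 3.00.
Method B: p ≈ ln(3.045e-16/1.133e-8)/ln(1.133e-8/6.916e-5) ≈ 2.00.
Method A has the higher order (≈3.0 vs ≈2.0).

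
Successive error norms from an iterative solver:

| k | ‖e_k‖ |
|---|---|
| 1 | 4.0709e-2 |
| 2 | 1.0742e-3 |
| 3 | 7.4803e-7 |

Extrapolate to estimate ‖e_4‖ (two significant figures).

3.6e-13

First estimate the order: p ≈ ln(‖e_3‖/‖e_2‖) / ln(‖e_2‖/‖e_1‖) = ln(7.4803e-7/1.0742e-3)/ln(1.0742e-3/4.0709e-2) = ln(0.00069636)/ln(0.0263873) ≈ 2.0000.
Then ‖e_4‖ ≈ ‖e_3‖·(‖e_3‖/‖e_2‖)^p = 7.4803e-7·(0.00069636)^2.0000 = 7.4803e-7·4.84917e-07 ≈ 3.627e-13.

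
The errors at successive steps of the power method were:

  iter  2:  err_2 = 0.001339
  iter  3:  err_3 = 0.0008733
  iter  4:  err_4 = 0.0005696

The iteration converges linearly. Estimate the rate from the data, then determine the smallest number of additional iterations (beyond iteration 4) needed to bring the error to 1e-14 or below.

58

Rate ρ ≈ err_4/err_3 = 0.0005696/0.0008733 = 0.6522.
After j more steps, err_{4+j} ≈ 0.0005696·ρ^j; need ρ^j ≤ 1e-14/0.0005696 = 1.75562e-11.
j ≥ ln(1.75562e-11)/ln(0.6522) = -24.7656/-0.42740 = 57.945.
So 58 more iterations are needed.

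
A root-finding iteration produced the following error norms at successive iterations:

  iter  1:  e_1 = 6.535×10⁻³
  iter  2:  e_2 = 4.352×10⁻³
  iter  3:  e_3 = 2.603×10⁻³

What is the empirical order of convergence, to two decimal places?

p ≈ ln(e_3/e_2) / ln(e_2/e_1)
  = ln(2.603×10⁻³/4.352×10⁻³) / ln(4.352×10⁻³/6.535×10⁻³)
  = ln(0.598116) / ln(0.665953)
  = -0.51397 / -0.40654 ≈ 1.26425

1.26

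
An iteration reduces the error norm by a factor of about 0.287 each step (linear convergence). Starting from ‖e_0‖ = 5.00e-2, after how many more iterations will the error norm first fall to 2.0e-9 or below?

14

After k steps, ‖e_k‖ ≈ 5.00e-2·0.287^k.
Need 0.287^k ≤ 2.0e-9/5.00e-2 = 4e-08.
k ≥ ln(4e-08)/ln(0.287) = -17.0344/-1.24827 = 13.646.
Smallest integer k = 14.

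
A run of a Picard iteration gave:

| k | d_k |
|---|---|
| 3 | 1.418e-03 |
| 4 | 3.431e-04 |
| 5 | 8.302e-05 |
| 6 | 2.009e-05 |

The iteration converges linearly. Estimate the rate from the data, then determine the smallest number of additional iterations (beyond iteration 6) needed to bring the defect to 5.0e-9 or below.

6

Rate ρ ≈ d_6/d_5 = 2.009e-05/8.302e-05 = 0.2420.
After j more steps, d_{6+j} ≈ 2.009e-05·ρ^j; need ρ^j ≤ 5.0e-9/2.009e-05 = 0.00024888.
j ≥ ln(0.00024888)/ln(0.2420) = -8.2985/-1.41882 = 5.849.
So 6 more iterations are needed.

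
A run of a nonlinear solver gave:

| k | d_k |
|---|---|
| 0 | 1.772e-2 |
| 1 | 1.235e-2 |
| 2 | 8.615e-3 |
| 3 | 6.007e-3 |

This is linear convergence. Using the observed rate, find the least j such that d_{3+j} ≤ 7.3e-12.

Rate ρ ≈ d_3/d_2 = 6.007e-3/8.615e-3 = 0.6973.
After j more steps, d_{3+j} ≈ 6.007e-3·ρ^j; need ρ^j ≤ 7.3e-12/6.007e-3 = 1.21525e-09.
j ≥ ln(1.21525e-09)/ln(0.6973) = -20.5283/-0.36054 = 56.938.
So 57 more iterations are needed.

57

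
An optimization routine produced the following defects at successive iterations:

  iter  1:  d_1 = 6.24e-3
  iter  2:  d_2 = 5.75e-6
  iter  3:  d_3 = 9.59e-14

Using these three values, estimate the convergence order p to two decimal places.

2.56

p ≈ ln(d_3/d_2) / ln(d_2/d_1)
  = ln(9.59e-14/5.75e-6) / ln(5.75e-6/6.24e-3)
  = ln(1.66783e-08) / ln(0.000921474)
  = -17.90916 / -6.98954 ≈ 2.56228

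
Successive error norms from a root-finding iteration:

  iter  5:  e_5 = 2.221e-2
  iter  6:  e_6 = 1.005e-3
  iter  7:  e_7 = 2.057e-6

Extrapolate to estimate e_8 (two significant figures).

First estimate the order: p ≈ ln(e_7/e_6) / ln(e_6/e_5) = ln(2.057e-6/1.005e-3)/ln(1.005e-3/2.221e-2) = ln(0.00204677)/ln(0.0452499) ≈ 2.0001.
Then e_8 ≈ e_7·(e_7/e_6)^p = 2.057e-6·(0.00204677)^2.0001 = 2.057e-6·4.18667e-06 ≈ 8.612e-12.

8.6e-12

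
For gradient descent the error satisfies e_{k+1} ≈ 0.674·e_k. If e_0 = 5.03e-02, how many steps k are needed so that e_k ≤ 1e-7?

After k steps, e_k ≈ 5.03e-02·0.674^k.
Need 0.674^k ≤ 1e-7/5.03e-02 = 1.98807e-06.
k ≥ ln(1.98807e-06)/ln(0.674) = -13.1283/-0.39453 = 33.276.
Smallest integer k = 34.

34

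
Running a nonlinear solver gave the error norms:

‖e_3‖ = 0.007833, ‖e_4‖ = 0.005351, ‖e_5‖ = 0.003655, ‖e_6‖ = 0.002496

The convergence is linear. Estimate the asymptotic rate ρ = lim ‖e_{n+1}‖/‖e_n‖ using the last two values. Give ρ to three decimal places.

0.683

ρ ≈ ‖e_6‖/‖e_5‖ = 0.002496/0.003655 = 0.68290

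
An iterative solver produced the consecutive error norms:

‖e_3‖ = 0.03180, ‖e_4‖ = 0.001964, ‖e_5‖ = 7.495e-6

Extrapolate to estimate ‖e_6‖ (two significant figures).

1.1e-10

First estimate the order: p ≈ ln(‖e_5‖/‖e_4‖) / ln(‖e_4‖/‖e_3‖) = ln(7.495e-6/0.001964)/ln(0.001964/0.03180) = ln(0.00381619)/ln(0.061761) ≈ 1.9998.
Then ‖e_6‖ ≈ ‖e_5‖·(‖e_5‖/‖e_4‖)^p = 7.495e-6·(0.00381619)^1.9998 = 7.495e-6·1.45795e-05 ≈ 1.093e-10.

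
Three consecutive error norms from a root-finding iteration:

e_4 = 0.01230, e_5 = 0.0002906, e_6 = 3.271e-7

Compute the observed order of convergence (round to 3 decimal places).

1.813

p ≈ ln(e_6/e_5) / ln(e_5/e_4)
  = ln(3.271e-7/0.0002906) / ln(0.0002906/0.01230)
  = ln(0.0011256) / ln(0.023626)
  = -6.789439 / -3.745407 ≈ 1.812737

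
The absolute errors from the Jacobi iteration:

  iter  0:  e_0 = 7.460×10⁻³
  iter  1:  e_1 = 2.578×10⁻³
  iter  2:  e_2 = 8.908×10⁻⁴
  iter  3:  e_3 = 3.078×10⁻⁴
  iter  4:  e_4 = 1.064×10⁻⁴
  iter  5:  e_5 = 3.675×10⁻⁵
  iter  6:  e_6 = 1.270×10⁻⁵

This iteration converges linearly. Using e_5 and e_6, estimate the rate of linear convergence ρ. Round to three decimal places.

ρ ≈ e_6/e_5 = 1.270×10⁻⁵/3.675×10⁻⁵ = 0.34558

0.346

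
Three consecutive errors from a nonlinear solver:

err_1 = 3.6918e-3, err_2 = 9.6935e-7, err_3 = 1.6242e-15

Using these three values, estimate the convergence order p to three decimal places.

2.451

p ≈ ln(err_3/err_2) / ln(err_2/err_1)
  = ln(1.6242e-15/9.6935e-7) / ln(9.6935e-7/3.6918e-3)
  = ln(1.67556e-09) / ln(0.000262568)
  = -20.207118 / -8.245000 ≈ 2.450833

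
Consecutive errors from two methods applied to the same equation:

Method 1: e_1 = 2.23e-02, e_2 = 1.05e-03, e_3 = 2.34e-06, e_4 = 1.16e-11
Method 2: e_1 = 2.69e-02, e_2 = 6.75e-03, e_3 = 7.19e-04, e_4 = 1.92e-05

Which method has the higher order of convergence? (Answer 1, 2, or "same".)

1

Method 1: p ≈ ln(1.16e-11/2.34e-06)/ln(2.34e-06/1.05e-03) ≈ 2.00.
Method 2: p ≈ ln(1.92e-05/7.19e-04)/ln(7.19e-04/6.75e-03) ≈ 1.62.
Method 1 has the higher order (≈2.0 vs ≈1.6).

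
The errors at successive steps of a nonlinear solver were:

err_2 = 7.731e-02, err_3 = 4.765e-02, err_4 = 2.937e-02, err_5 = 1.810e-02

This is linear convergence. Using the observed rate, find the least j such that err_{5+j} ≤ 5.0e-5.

Rate ρ ≈ err_5/err_4 = 1.810e-02/2.937e-02 = 0.6163.
After j more steps, err_{5+j} ≈ 1.810e-02·ρ^j; need ρ^j ≤ 5.0e-5/1.810e-02 = 0.00276243.
j ≥ ln(0.00276243)/ln(0.6163) = -5.8916/-0.48402 = 12.172.
So 13 more iterations are needed.

13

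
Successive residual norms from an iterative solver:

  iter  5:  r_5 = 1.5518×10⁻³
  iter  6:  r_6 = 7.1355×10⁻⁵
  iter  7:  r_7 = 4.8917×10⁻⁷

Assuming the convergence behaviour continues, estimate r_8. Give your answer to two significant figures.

1.5e-10

First estimate the order: p ≈ ln(r_7/r_6) / ln(r_6/r_5) = ln(4.8917×10⁻⁷/7.1355×10⁻⁵)/ln(7.1355×10⁻⁵/1.5518×10⁻³) = ln(0.00685544)/ln(0.0459821) ≈ 1.6180.
Then r_8 ≈ r_7·(r_7/r_6)^p = 4.8917×10⁻⁷·(0.00685544)^1.6180 = 4.8917×10⁻⁷·0.000315286 ≈ 1.542e-10.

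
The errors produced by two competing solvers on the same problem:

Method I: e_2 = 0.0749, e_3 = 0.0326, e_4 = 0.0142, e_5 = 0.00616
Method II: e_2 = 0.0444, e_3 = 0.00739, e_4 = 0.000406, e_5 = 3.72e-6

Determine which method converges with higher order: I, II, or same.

Method I: p ≈ ln(0.00616/0.0142)/ln(0.0142/0.0326) ≈ 1.00.
Method II: p ≈ ln(3.72e-6/0.000406)/ln(0.000406/0.00739) ≈ 1.62.
Method II has the higher order (≈1.6 vs ≈1.0).

II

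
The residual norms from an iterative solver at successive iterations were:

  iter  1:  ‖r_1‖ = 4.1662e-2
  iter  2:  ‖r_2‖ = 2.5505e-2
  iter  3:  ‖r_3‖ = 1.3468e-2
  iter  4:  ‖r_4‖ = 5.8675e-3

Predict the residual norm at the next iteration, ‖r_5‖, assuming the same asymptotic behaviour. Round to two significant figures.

First estimate the order: p ≈ ln(‖r_4‖/‖r_3‖) / ln(‖r_3‖/‖r_2‖) = ln(5.8675e-3/1.3468e-2)/ln(1.3468e-2/2.5505e-2) = ln(0.435662)/ln(0.528053) ≈ 1.3012.
Then ‖r_5‖ ≈ ‖r_4‖·(‖r_4‖/‖r_3‖)^p = 5.8675e-3·(0.435662)^1.3012 = 5.8675e-3·0.339204 ≈ 0.00199.

2.0e-3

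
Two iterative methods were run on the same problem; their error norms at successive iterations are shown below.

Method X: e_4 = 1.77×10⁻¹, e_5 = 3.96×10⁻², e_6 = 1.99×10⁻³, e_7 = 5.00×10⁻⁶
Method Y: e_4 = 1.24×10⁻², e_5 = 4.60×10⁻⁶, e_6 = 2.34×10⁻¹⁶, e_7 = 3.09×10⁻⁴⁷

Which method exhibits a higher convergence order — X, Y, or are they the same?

Method X: p ≈ ln(5.00×10⁻⁶/1.99×10⁻³)/ln(1.99×10⁻³/3.96×10⁻²) ≈ 2.00.
Method Y: p ≈ ln(3.09×10⁻⁴⁷/2.34×10⁻¹⁶)/ln(2.34×10⁻¹⁶/4.60×10⁻⁶) ≈ 3.00.
Method Y has the higher order (≈3.0 vs ≈2.0).

Y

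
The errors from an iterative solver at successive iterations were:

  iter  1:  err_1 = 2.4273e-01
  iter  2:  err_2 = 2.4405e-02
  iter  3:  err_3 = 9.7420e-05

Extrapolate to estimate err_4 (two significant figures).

1.7e-10

First estimate the order: p ≈ ln(err_3/err_2) / ln(err_2/err_1) = ln(9.7420e-05/2.4405e-02)/ln(2.4405e-02/2.4273e-01) = ln(0.0039918)/ln(0.100544) ≈ 2.4045.
Then err_4 ≈ err_3·(err_3/err_2)^p = 9.7420e-05·(0.0039918)^2.4045 = 9.7420e-05·1.70612e-06 ≈ 1.662e-10.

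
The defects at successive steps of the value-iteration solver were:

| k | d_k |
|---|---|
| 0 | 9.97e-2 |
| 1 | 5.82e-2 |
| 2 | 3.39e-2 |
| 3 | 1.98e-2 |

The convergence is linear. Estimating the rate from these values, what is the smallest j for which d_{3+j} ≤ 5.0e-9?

Rate ρ ≈ d_3/d_2 = 1.98e-2/3.39e-2 = 0.5841.
After j more steps, d_{3+j} ≈ 1.98e-2·ρ^j; need ρ^j ≤ 5.0e-9/1.98e-2 = 2.52525e-07.
j ≥ ln(2.52525e-07)/ln(0.5841) = -15.1918/-0.53768 = 28.254.
So 29 more iterations are needed.

29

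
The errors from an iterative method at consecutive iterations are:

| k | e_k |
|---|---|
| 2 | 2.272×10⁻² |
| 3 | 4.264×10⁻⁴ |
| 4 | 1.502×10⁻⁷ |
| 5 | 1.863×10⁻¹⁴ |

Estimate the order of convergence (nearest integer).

2

Consecutive ratios: e_5/e_4 = 1.863×10⁻¹⁴/1.502×10⁻⁷ = 1.24035e-07, e_4/e_3 = 1.502×10⁻⁷/4.264×10⁻⁴ = 0.000352251.
p ≈ ln(1.24035e-07)/ln(0.000352251) = -15.9027/-7.9512 ≈ 2.00.
So the convergence is quadratic (order 2).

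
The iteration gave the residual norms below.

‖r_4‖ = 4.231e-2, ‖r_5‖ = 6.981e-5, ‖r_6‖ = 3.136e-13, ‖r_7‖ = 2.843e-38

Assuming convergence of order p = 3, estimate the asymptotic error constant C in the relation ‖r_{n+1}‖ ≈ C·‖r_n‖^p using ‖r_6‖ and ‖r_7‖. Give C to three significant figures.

0.922

C ≈ ‖r_7‖ / ‖r_6‖^3
  = 2.843e-38 / (3.136e-13)^3
  = 2.843e-38 / 3.0841e-38 ≈ 0.92183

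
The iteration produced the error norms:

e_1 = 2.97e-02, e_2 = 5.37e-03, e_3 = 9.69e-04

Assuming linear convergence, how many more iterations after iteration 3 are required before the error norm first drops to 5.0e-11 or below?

10

Rate ρ ≈ e_3/e_2 = 9.69e-04/5.37e-03 = 0.1804.
After j more steps, e_{3+j} ≈ 9.69e-04·ρ^j; need ρ^j ≤ 5.0e-11/9.69e-04 = 5.15996e-08.
j ≥ ln(5.15996e-08)/ln(0.1804) = -16.7798/-1.71258 = 9.798.
So 10 more iterations are needed.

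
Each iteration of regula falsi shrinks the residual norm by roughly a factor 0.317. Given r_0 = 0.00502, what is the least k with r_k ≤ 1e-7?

After k steps, r_k ≈ 0.00502·0.317^k.
Need 0.317^k ≤ 1e-7/0.00502 = 1.99203e-05.
k ≥ ln(1.99203e-05)/ln(0.317) = -10.8238/-1.14885 = 9.421.
Smallest integer k = 10.

10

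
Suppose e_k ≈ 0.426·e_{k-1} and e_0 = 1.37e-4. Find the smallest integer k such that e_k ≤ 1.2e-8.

After k steps, e_k ≈ 1.37e-4·0.426^k.
Need 0.426^k ≤ 1.2e-8/1.37e-4 = 8.75912e-05.
k ≥ ln(8.75912e-05)/ln(0.426) = -9.3428/-0.85332 = 10.949.
Smallest integer k = 11.

11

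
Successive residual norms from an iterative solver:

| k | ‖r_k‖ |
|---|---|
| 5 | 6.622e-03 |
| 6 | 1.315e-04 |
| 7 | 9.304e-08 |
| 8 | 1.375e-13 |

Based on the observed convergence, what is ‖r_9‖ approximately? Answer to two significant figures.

2.2e-24

First estimate the order: p ≈ ln(‖r_8‖/‖r_7‖) / ln(‖r_7‖/‖r_6‖) = ln(1.375e-13/9.304e-08)/ln(9.304e-08/1.315e-04) = ln(1.47786e-06)/ln(0.000707529) ≈ 1.8508.
Then ‖r_9‖ ≈ ‖r_8‖·(‖r_8‖/‖r_7‖)^p = 1.375e-13·(1.47786e-06)^1.8508 = 1.375e-13·1.61867e-11 ≈ 2.226e-24.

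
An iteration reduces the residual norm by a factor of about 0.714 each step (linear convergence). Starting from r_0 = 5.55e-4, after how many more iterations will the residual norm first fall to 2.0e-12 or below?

After k steps, r_k ≈ 5.55e-4·0.714^k.
Need 0.714^k ≤ 2.0e-12/5.55e-4 = 3.6036e-09.
k ≥ ln(3.6036e-09)/ln(0.714) = -19.4413/-0.33687 = 57.712.
Smallest integer k = 58.

58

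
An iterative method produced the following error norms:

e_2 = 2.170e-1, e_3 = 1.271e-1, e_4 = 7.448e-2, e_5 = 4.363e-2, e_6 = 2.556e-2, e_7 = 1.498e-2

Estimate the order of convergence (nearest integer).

Consecutive ratios: e_7/e_6 = 1.498e-2/2.556e-2 = 0.586072, e_6/e_5 = 2.556e-2/4.363e-2 = 0.585835.
p ≈ ln(0.586072)/ln(0.585835) = -0.5343/-0.5347 ≈ 1.00.
So the convergence is linear (order 1).

1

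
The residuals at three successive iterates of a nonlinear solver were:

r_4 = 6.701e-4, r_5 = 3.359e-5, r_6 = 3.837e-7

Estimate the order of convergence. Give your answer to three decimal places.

1.494

p ≈ ln(r_6/r_5) / ln(r_5/r_4)
  = ln(3.837e-7/3.359e-5) / ln(3.359e-5/6.701e-4)
  = ln(0.011423) / ln(0.0501268)
  = -4.472126 / -2.993199 ≈ 1.494096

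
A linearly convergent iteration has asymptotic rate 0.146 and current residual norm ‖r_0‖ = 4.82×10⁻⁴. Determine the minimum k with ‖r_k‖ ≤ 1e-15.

14

After k steps, ‖r_k‖ ≈ 4.82×10⁻⁴·0.146^k.
Need 0.146^k ≤ 1e-15/4.82×10⁻⁴ = 2.07469e-12.
k ≥ ln(2.07469e-12)/ln(0.146) = -26.9012/-1.92415 = 13.981.
Smallest integer k = 14.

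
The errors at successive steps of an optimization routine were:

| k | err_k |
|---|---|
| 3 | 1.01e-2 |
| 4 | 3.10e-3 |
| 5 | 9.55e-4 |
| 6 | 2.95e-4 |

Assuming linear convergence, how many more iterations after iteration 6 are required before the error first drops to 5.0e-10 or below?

12

Rate ρ ≈ err_6/err_5 = 2.95e-4/9.55e-4 = 0.3089.
After j more steps, err_{6+j} ≈ 2.95e-4·ρ^j; need ρ^j ≤ 5.0e-10/2.95e-4 = 1.69492e-06.
j ≥ ln(1.69492e-06)/ln(0.3089) = -13.2879/-1.17474 = 11.311.
So 12 more iterations are needed.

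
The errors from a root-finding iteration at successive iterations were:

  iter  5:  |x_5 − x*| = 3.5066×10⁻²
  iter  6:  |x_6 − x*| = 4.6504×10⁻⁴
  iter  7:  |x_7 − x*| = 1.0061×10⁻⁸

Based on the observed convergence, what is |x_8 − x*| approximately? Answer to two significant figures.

2.6e-20

First estimate the order: p ≈ ln(|x_7 − x*|/|x_6 − x*|) / ln(|x_6 − x*|/|x_5 − x*|) = ln(1.0061×10⁻⁸/4.6504×10⁻⁴)/ln(4.6504×10⁻⁴/3.5066×10⁻²) = ln(2.16347e-05)/ln(0.0132618) ≈ 2.4847.
Then |x_8 − x*| ≈ |x_7 − x*|·(|x_7 − x*|/|x_6 − x*|)^p = 1.0061×10⁻⁸·(2.16347e-05)^2.4847 = 1.0061×10⁻⁸·2.56596e-12 ≈ 2.582e-20.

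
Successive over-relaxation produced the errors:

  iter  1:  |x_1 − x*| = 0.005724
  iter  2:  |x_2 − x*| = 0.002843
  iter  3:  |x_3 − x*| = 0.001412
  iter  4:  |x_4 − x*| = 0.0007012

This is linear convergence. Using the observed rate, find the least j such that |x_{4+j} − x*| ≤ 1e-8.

16

Rate ρ ≈ |x_4 − x*|/|x_3 − x*| = 0.0007012/0.001412 = 0.4966.
After j more steps, |x_{4+j} − x*| ≈ 0.0007012·ρ^j; need ρ^j ≤ 1e-8/0.0007012 = 1.42613e-05.
j ≥ ln(1.42613e-05)/ln(0.4966) = -11.1580/-0.69997 = 15.941.
So 16 more iterations are needed.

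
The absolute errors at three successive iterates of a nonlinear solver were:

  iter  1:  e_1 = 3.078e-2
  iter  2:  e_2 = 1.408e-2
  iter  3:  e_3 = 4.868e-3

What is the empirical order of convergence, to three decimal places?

1.358

p ≈ ln(e_3/e_2) / ln(e_2/e_1)
  = ln(4.868e-3/1.408e-2) / ln(1.408e-2/3.078e-2)
  = ln(0.345739) / ln(0.45744)
  = -1.062071 / -0.782110 ≈ 1.357956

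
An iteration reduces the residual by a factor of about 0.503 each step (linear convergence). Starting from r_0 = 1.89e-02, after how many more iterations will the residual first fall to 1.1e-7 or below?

After k steps, r_k ≈ 1.89e-02·0.503^k.
Need 0.503^k ≤ 1.1e-7/1.89e-02 = 5.82011e-06.
k ≥ ln(5.82011e-06)/ln(0.503) = -12.0542/-0.68717 = 17.542.
Smallest integer k = 18.

18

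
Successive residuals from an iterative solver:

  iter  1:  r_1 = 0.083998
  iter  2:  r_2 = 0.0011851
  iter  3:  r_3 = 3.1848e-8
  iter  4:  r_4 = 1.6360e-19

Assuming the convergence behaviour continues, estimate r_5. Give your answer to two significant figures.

First estimate the order: p ≈ ln(r_4/r_3) / ln(r_3/r_2) = ln(1.6360e-19/3.1848e-8)/ln(3.1848e-8/0.0011851) = ln(5.1369e-12)/ln(2.68737e-05) ≈ 2.4699.
Then r_5 ≈ r_4·(r_4/r_3)^p = 1.6360e-19·(5.1369e-12)^2.4699 = 1.6360e-19·1.30786e-28 ≈ 2.14e-47.

2.1e-47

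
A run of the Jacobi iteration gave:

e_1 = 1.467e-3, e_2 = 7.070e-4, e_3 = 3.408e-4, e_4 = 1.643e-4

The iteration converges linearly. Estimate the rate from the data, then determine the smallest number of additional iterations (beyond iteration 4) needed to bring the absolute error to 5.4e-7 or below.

8

Rate ρ ≈ e_4/e_3 = 1.643e-4/3.408e-4 = 0.4821.
After j more steps, e_{4+j} ≈ 1.643e-4·ρ^j; need ρ^j ≤ 5.4e-7/1.643e-4 = 0.00328667.
j ≥ ln(0.00328667)/ln(0.4821) = -5.7179/-0.72960 = 7.837.
So 8 more iterations are needed.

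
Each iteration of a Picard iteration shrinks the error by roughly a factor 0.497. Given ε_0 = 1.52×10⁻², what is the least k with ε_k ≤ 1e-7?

18

After k steps, ε_k ≈ 1.52×10⁻²·0.497^k.
Need 0.497^k ≤ 1e-7/1.52×10⁻² = 6.57895e-06.
k ≥ ln(6.57895e-06)/ln(0.497) = -11.9316/-0.69917 = 17.065.
Smallest integer k = 18.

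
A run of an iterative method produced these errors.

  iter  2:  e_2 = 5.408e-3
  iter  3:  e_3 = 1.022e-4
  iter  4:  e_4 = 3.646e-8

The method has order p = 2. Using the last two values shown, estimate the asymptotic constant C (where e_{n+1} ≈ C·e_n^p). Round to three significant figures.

3.49

C ≈ e_4 / e_3^2
  = 3.646e-8 / (1.022e-4)^2
  = 3.646e-8 / 1.04448e-08 ≈ 3.4907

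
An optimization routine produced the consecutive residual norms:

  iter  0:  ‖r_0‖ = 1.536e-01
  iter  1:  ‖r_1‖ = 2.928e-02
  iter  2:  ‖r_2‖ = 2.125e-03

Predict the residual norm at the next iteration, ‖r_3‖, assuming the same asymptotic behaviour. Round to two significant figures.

First estimate the order: p ≈ ln(‖r_2‖/‖r_1‖) / ln(‖r_1‖/‖r_0‖) = ln(2.125e-03/2.928e-02)/ln(2.928e-02/1.536e-01) = ln(0.0725751)/ln(0.190625) ≈ 1.5826.
Then ‖r_3‖ ≈ ‖r_2‖·(‖r_2‖/‖r_1‖)^p = 2.125e-03·(0.0725751)^1.5826 = 2.125e-03·0.0157428 ≈ 3.345e-05.

3.3e-5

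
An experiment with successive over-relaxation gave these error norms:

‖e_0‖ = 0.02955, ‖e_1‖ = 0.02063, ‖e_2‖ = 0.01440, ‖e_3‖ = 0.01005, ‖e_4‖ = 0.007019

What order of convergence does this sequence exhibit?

1

Consecutive ratios: ‖e_4‖/‖e_3‖ = 0.007019/0.01005 = 0.698408, ‖e_3‖/‖e_2‖ = 0.01005/0.01440 = 0.697917.
p ≈ ln(0.698408)/ln(0.697917) = -0.3590/-0.3597 ≈ 1.00.
So the convergence is linear (order 1).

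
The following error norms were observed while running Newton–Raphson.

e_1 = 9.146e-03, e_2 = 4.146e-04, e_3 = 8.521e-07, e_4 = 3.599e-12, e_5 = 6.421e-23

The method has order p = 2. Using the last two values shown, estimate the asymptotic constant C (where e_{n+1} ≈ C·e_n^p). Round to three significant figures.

4.96

C ≈ e_5 / e_4^2
  = 6.421e-23 / (3.599e-12)^2
  = 6.421e-23 / 1.29528e-23 ≈ 4.9572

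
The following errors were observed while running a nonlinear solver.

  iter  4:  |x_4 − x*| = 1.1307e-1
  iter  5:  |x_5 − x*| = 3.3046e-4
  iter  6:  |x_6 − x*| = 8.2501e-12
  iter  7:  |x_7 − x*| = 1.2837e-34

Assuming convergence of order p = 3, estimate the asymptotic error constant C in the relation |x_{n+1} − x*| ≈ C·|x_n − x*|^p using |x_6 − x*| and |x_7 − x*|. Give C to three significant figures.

C ≈ |x_7 − x*| / |x_6 − x*|^3
  = 1.2837e-34 / (8.2501e-12)^3
  = 1.2837e-34 / 5.61536e-34 ≈ 0.22861

0.229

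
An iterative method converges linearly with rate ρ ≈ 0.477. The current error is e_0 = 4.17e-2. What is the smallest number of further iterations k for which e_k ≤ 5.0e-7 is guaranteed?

16

After k steps, e_k ≈ 4.17e-2·0.477^k.
Need 0.477^k ≤ 5.0e-7/4.17e-2 = 1.19904e-05.
k ≥ ln(1.19904e-05)/ln(0.477) = -11.3314/-0.74024 = 15.308.
Smallest integer k = 16.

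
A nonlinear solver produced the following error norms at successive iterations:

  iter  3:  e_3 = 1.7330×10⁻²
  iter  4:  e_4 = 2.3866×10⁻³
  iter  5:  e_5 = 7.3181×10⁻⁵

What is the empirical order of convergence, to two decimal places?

1.76

p ≈ ln(e_5/e_4) / ln(e_4/e_3)
  = ln(7.3181×10⁻⁵/2.3866×10⁻³) / ln(2.3866×10⁻³/1.7330×10⁻²)
  = ln(0.0306633) / ln(0.137715)
  = -3.48469 / -1.98257 ≈ 1.75766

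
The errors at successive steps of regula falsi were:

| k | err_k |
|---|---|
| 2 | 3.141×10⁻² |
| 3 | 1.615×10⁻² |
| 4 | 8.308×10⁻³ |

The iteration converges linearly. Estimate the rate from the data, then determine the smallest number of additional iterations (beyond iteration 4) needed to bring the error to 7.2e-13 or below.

35

Rate ρ ≈ err_4/err_3 = 8.308×10⁻³/1.615×10⁻² = 0.5144.
After j more steps, err_{4+j} ≈ 8.308×10⁻³·ρ^j; need ρ^j ≤ 7.2e-13/8.308×10⁻³ = 8.66635e-11.
j ≥ ln(8.66635e-11)/ln(0.5144) = -23.1690/-0.66475 = 34.854.
So 35 more iterations are needed.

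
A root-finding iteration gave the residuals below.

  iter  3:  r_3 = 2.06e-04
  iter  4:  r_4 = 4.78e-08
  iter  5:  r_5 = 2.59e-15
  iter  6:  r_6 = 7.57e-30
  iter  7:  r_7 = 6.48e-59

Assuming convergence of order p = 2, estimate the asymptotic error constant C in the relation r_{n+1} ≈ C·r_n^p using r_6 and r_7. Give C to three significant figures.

1.13

C ≈ r_7 / r_6^2
  = 6.48e-59 / (7.57e-30)^2
  = 6.48e-59 / 5.73049e-59 ≈ 1.1308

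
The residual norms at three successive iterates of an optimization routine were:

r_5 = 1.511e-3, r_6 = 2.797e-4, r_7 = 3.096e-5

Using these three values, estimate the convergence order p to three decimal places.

1.305

p ≈ ln(r_7/r_6) / ln(r_6/r_5)
  = ln(3.096e-5/2.797e-4) / ln(2.797e-4/1.511e-3)
  = ln(0.11069) / ln(0.185109)
  = -2.201022 / -1.686810 ≈ 1.304843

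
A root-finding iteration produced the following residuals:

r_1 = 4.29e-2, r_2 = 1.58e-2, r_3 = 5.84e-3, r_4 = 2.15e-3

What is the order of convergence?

Consecutive ratios: r_4/r_3 = 2.15e-3/5.84e-3 = 0.368151, r_3/r_2 = 5.84e-3/1.58e-2 = 0.36962.
p ≈ ln(0.368151)/ln(0.36962) = -0.9993/-0.9953 ≈ 1.00.
So the convergence is linear (order 1).

1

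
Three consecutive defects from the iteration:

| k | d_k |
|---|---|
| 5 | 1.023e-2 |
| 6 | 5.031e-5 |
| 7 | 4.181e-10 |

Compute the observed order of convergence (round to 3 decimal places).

2.201

p ≈ ln(d_7/d_6) / ln(d_6/d_5)
  = ln(4.181e-10/5.031e-5) / ln(5.031e-5/1.023e-2)
  = ln(8.31048e-06) / ln(0.00491789)
  = -11.697993 / -5.314876 ≈ 2.200991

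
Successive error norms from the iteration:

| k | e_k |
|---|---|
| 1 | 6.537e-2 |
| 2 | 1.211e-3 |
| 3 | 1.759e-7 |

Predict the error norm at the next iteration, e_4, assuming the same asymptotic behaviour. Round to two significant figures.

First estimate the order: p ≈ ln(e_3/e_2) / ln(e_2/e_1) = ln(1.759e-7/1.211e-3)/ln(1.211e-3/6.537e-2) = ln(0.000145252)/ln(0.0185253) ≈ 2.2156.
Then e_4 ≈ e_3·(e_3/e_2)^p = 1.759e-7·(0.000145252)^2.2156 = 1.759e-7·3.13905e-09 ≈ 5.522e-16.

5.5e-16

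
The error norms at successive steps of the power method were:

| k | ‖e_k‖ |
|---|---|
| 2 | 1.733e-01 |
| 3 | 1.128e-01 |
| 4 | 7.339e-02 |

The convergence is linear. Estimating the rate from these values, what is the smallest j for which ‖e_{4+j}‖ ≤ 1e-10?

Rate ρ ≈ ‖e_4‖/‖e_3‖ = 7.339e-02/1.128e-01 = 0.6506.
After j more steps, ‖e_{4+j}‖ ≈ 7.339e-02·ρ^j; need ρ^j ≤ 1e-10/7.339e-02 = 1.36258e-09.
j ≥ ln(1.36258e-09)/ln(0.6506) = -20.4139/-0.42986 = 47.490.
So 48 more iterations are needed.

48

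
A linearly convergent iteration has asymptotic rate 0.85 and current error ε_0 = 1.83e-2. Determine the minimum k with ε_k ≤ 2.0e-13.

156

After k steps, ε_k ≈ 1.83e-2·0.85^k.
Need 0.85^k ≤ 2.0e-13/1.83e-2 = 1.0929e-11.
k ≥ ln(1.0929e-11)/ln(0.85) = -25.2396/-0.16252 = 155.302.
Smallest integer k = 156.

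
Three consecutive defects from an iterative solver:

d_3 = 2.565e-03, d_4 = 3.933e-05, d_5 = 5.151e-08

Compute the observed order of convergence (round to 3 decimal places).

p ≈ ln(d_5/d_4) / ln(d_4/d_3)
  = ln(5.151e-08/3.933e-05) / ln(3.933e-05/2.565e-03)
  = ln(0.00130969) / ln(0.0153333)
  = -6.637965 / -4.177728 ≈ 1.588894

1.589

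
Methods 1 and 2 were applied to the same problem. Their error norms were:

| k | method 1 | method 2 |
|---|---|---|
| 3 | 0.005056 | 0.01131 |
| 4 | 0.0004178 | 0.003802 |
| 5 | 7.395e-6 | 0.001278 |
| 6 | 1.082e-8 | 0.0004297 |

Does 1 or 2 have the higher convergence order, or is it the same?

1

Method 1: p ≈ ln(1.082e-8/7.395e-6)/ln(7.395e-6/0.0004178) ≈ 1.62.
Method 2: p ≈ ln(0.0004297/0.001278)/ln(0.001278/0.003802) ≈ 1.00.
Method 1 has the higher order (≈1.6 vs ≈1.0).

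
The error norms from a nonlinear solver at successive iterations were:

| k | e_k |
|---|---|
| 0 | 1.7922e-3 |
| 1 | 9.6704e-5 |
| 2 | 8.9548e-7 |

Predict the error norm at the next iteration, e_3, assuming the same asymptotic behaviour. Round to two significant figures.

4.9e-10

First estimate the order: p ≈ ln(e_2/e_1) / ln(e_1/e_0) = ln(8.9548e-7/9.6704e-5)/ln(9.6704e-5/1.7922e-3) = ln(0.00926001)/ln(0.0539583) ≈ 1.6037.
Then e_3 ≈ e_2·(e_2/e_1)^p = 8.9548e-7·(0.00926001)^1.6037 = 8.9548e-7·0.000548346 ≈ 4.91e-10.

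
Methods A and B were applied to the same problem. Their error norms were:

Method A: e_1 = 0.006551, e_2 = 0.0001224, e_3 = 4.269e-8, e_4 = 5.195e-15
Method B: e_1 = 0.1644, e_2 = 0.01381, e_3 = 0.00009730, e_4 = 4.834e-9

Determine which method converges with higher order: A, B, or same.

same

Method A: p ≈ ln(5.195e-15/4.269e-8)/ln(4.269e-8/0.0001224) ≈ 2.00.
Method B: p ≈ ln(4.834e-9/0.00009730)/ln(0.00009730/0.01381) ≈ 2.00.
Both orders ≈ 2.0 — effectively the same.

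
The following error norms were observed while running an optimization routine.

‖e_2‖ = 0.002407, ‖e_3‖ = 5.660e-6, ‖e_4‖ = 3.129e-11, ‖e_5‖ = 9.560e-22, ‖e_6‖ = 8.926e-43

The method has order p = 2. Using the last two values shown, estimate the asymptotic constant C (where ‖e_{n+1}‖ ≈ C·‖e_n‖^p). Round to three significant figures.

0.977

C ≈ ‖e_6‖ / ‖e_5‖^2
  = 8.926e-43 / (9.560e-22)^2
  = 8.926e-43 / 9.13936e-43 ≈ 0.97665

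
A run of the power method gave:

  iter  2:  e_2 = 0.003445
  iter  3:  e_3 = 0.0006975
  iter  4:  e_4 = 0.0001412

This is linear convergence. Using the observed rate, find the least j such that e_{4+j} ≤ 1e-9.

Rate ρ ≈ e_4/e_3 = 0.0001412/0.0006975 = 0.2024.
After j more steps, e_{4+j} ≈ 0.0001412·ρ^j; need ρ^j ≤ 1e-9/0.0001412 = 7.08215e-06.
j ≥ ln(7.08215e-06)/ln(0.2024) = -11.8579/-1.59751 = 7.423.
So 8 more iterations are needed.

8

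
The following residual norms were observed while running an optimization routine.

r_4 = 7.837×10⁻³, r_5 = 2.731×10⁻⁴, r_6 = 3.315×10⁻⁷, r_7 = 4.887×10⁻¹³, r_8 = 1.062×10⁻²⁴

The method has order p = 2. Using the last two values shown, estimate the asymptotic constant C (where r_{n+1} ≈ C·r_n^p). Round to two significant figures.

4.4

C ≈ r_8 / r_7^2
  = 1.062×10⁻²⁴ / (4.887×10⁻¹³)^2
  = 1.062×10⁻²⁴ / 2.38828e-25 ≈ 4.4467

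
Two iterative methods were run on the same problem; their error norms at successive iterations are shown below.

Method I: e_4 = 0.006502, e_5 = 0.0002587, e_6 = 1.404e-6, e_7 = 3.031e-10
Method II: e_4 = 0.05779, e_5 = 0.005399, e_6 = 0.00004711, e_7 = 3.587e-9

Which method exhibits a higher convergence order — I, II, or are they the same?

II

Method I: p ≈ ln(3.031e-10/1.404e-6)/ln(1.404e-6/0.0002587) ≈ 1.62.
Method II: p ≈ ln(3.587e-9/0.00004711)/ln(0.00004711/0.005399) ≈ 2.00.
Method II has the higher order (≈2.0 vs ≈1.6).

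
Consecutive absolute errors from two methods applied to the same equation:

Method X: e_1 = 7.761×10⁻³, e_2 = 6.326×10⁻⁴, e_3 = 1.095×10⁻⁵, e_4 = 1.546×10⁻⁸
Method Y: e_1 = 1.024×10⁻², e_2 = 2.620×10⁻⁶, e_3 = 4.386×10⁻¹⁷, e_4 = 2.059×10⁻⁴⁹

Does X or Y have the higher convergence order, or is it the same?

Method X: p ≈ ln(1.546×10⁻⁸/1.095×10⁻⁵)/ln(1.095×10⁻⁵/6.326×10⁻⁴) ≈ 1.62.
Method Y: p ≈ ln(2.059×10⁻⁴⁹/4.386×10⁻¹⁷)/ln(4.386×10⁻¹⁷/2.620×10⁻⁶) ≈ 3.00.
Method Y has the higher order (≈3.0 vs ≈1.6).

Y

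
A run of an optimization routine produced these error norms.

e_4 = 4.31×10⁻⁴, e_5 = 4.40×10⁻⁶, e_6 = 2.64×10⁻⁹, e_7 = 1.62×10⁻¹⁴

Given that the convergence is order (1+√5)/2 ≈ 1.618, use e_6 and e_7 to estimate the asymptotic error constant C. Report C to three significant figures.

1.23

C ≈ e_7 / e_6^1.618
  = 1.62×10⁻¹⁴ / (2.64×10⁻⁹)^1.618
  = 1.62×10⁻¹⁴ / 1.31873e-14 ≈ 1.2285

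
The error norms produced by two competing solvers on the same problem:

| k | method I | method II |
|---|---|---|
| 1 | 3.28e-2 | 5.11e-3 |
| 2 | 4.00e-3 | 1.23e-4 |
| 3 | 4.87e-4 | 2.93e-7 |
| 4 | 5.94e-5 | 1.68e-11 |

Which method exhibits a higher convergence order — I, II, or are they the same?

II

Method I: p ≈ ln(5.94e-5/4.87e-4)/ln(4.87e-4/4.00e-3) ≈ 1.00.
Method II: p ≈ ln(1.68e-11/2.93e-7)/ln(2.93e-7/1.23e-4) ≈ 1.62.
Method II has the higher order (≈1.6 vs ≈1.0).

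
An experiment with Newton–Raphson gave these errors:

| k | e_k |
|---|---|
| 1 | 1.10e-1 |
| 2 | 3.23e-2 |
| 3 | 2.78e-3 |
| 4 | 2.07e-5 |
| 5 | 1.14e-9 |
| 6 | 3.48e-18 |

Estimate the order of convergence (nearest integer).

Consecutive ratios: e_6/e_5 = 3.48e-18/1.14e-9 = 3.05263e-09, e_5/e_4 = 1.14e-9/2.07e-5 = 5.50725e-05.
p ≈ ln(3.05263e-09)/ln(5.50725e-05) = -19.6073/-9.8069 ≈ 2.00.
So the convergence is quadratic (order 2).

2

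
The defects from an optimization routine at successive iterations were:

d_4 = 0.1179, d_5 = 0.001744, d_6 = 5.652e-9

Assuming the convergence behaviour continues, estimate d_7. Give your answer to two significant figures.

First estimate the order: p ≈ ln(d_6/d_5) / ln(d_5/d_4) = ln(5.652e-9/0.001744)/ln(0.001744/0.1179) = ln(3.24083e-06)/ln(0.0147922) ≈ 2.9997.
Then d_7 ≈ d_6·(d_6/d_5)^p = 5.652e-9·(3.24083e-06)^2.9997 = 5.652e-9·3.41677e-17 ≈ 1.931e-25.

1.9e-25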